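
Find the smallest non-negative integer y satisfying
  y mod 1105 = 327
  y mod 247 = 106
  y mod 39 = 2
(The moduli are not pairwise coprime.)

Combine the congruences pairwise.
gcd(1105, 247) = 13 and 13 | (106 − 327), so the pair is consistent; merging gives y ≡ 16902 (mod 20995), where 20995 = lcm(1105, 247).
gcd(20995, 39) = 13 and 13 | (2 − 16902), so the pair is consistent; merging gives y ≡ 58892 (mod 62985), where 62985 = lcm(20995, 39).
The solution is unique modulo lcm(1105, 247, 39) = 62985.

58892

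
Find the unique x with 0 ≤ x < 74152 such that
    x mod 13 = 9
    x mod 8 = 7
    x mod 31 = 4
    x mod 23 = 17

From x ≡ 9 (mod 13) write x = 9 + 13t. Substituting into x ≡ 7 (mod 8) gives 13t ≡ 6 (mod 8), and since 5⁻¹ ≡ 5 (mod 8), t ≡ 6. Hence x ≡ 9 + 13·6 = 87 (mod 104).
From x ≡ 87 (mod 104) write x = 87 + 104t. Substituting into x ≡ 4 (mod 31) gives 104t ≡ 10 (mod 31), and since 11⁻¹ ≡ 17 (mod 31), t ≡ 15. Hence x ≡ 87 + 104·15 = 1647 (mod 3224).
From x ≡ 1647 (mod 3224) write x = 1647 + 3224t. Substituting into x ≡ 17 (mod 23) gives 3224t ≡ 3 (mod 23), and since 4⁻¹ ≡ 6 (mod 23), t ≡ 18. Hence x ≡ 1647 + 3224·18 = 59679 (mod 74152).

59679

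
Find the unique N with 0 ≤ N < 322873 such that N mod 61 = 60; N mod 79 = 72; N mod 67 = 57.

The moduli are pairwise coprime; M = 61·79·67 = 322873.
M/61 = 5293; 5293 ≡ 47 (mod 61); 47·13 ≡ 1, so inverse 13.
M/79 = 4087; 4087 ≡ 58 (mod 79); 58·15 ≡ 1, so inverse 15.
M/67 = 4819; 4819 ≡ 62 (mod 67); 62·40 ≡ 1, so inverse 40.
N ≡ 60·5293·13 + 72·4087·15 + 57·4819·40 = 19529820.
19529820 mod 322873 = 157440.

157440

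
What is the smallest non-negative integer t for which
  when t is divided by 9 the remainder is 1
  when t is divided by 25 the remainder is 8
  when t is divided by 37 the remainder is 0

The moduli are pairwise coprime; N = 9·25·37 = 8325.
N/9 = 925; 925 ≡ 7 (mod 9); 7·4 ≡ 1, so inverse 4.
N/25 = 333; 333 ≡ 8 (mod 25); 8·22 ≡ 1, so inverse 22.
N/37 = 225; 225 ≡ 3 (mod 37); 3·25 ≡ 1, so inverse 25.
t ≡ 1·925·4 + 8·333·22 + 0·225·25 = 62308.
62308 mod 8325 = 4033.

4033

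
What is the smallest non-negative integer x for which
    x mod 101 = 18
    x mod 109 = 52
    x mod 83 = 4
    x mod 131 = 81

From x ≡ 18 (mod 101) write x = 18 + 101t. Substituting into x ≡ 52 (mod 109) gives 101t ≡ 34 (mod 109), and since 101⁻¹ ≡ 68 (mod 109), t ≡ 23. Hence x ≡ 18 + 101·23 = 2341 (mod 11009).
From x ≡ 2341 (mod 11009) write x = 2341 + 11009t. Substituting into x ≡ 4 (mod 83) gives 11009t ≡ 70 (mod 83), and since 53⁻¹ ≡ 47 (mod 83), t ≡ 53. Hence x ≡ 2341 + 11009·53 = 585818 (mod 913747).
From x ≡ 585818 (mod 913747) write x = 585818 + 913747t. Substituting into x ≡ 81 (mod 131) gives 913747t ≡ 95 (mod 131), and since 22⁻¹ ≡ 6 (mod 131), t ≡ 46. Hence x ≡ 585818 + 913747·46 = 42618180 (mod 119700857).

42618180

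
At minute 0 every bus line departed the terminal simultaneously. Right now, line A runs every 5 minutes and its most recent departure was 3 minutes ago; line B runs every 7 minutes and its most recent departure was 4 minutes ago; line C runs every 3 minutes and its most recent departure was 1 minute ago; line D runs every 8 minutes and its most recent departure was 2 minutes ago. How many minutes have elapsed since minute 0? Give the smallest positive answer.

Combine the congruences pairwise.
From t ≡ 3 (mod 5) write t = 3 + 5s. Substituting into t ≡ 4 (mod 7) gives 5s ≡ 1 (mod 7), and since 5⁻¹ ≡ 3 (mod 7), s ≡ 3. Hence t ≡ 3 + 5·3 = 18 (mod 35).
From t ≡ 18 (mod 35) write t = 18 + 35s. Substituting into t ≡ 1 (mod 3) gives 35s ≡ 1 (mod 3), and since 2⁻¹ ≡ 2 (mod 3), s ≡ 2. Hence t ≡ 18 + 35·2 = 88 (mod 105).
From t ≡ 88 (mod 105) write t = 88 + 105s. Substituting into t ≡ 2 (mod 8) gives 105s ≡ 2 (mod 8), and since 1⁻¹ ≡ 1 (mod 8), s ≡ 2. Hence t ≡ 88 + 105·2 = 298 (mod 840).

298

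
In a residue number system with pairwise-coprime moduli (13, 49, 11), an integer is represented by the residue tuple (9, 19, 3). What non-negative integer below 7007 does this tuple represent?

6977

The moduli are pairwise coprime; N = 13·49·11 = 7007.
N/13 = 539; 539 ≡ 6 (mod 13); 6·11 ≡ 1, so inverse 11.
N/49 = 143; 143 ≡ 45 (mod 49); 45·12 ≡ 1, so inverse 12.
N/11 = 637; 637 ≡ 10 (mod 11); 10·10 ≡ 1, so inverse 10.
x ≡ 9·539·11 + 19·143·12 + 3·637·10 = 105075.
105075 mod 7007 = 6977.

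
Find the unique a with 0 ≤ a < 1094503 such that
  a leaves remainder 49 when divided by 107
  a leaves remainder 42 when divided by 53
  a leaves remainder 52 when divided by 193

The moduli are pairwise coprime; N = 107·53·193 = 1094503.
N/107 = 10229; 10229 ≡ 64 (mod 107); 64·102 ≡ 1, so inverse 102.
N/53 = 20651; 20651 ≡ 34 (mod 53); 34·39 ≡ 1, so inverse 39.
N/193 = 5671; 5671 ≡ 74 (mod 193); 74·60 ≡ 1, so inverse 60.
a ≡ 49·10229·102 + 42·20651·39 + 52·5671·60 = 102644400.
102644400 mod 1094503 = 855621.

855621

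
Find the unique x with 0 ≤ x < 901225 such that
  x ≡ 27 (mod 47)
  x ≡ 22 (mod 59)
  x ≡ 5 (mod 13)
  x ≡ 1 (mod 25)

From x ≡ 27 (mod 47) write x = 27 + 47t. Substituting into x ≡ 22 (mod 59) gives 47t ≡ 54 (mod 59), and since 47⁻¹ ≡ 54 (mod 59), t ≡ 25. Hence x ≡ 27 + 47·25 = 1202 (mod 2773).
From x ≡ 1202 (mod 2773) write x = 1202 + 2773t. Substituting into x ≡ 5 (mod 13) gives 2773t ≡ 12 (mod 13), and since 4⁻¹ ≡ 10 (mod 13), t ≡ 3. Hence x ≡ 1202 + 2773·3 = 9521 (mod 36049).
From x ≡ 9521 (mod 36049) write x = 9521 + 36049t. Substituting into x ≡ 1 (mod 25) gives 36049t ≡ 5 (mod 25), and since 24⁻¹ ≡ 24 (mod 25), t ≡ 20. Hence x ≡ 9521 + 36049·20 = 730501 (mod 901225).

730501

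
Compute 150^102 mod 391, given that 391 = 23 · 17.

Mod 23: 150 ≡ 12; by Fermat, exponent reduces to 102 mod 22 = 14; 12^14 ≡ 3 (mod 23).
Mod 17: 150 ≡ 14; by Fermat, exponent reduces to 102 mod 16 = 6; 14^6 ≡ 15 (mod 17).
Combine by CRT: x ≡ 3 (mod 23), x ≡ 15 (mod 17) ⇒ x ≡ 49 (mod 391).

49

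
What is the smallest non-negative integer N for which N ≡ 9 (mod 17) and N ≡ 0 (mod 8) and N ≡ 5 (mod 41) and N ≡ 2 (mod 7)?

128

The moduli are pairwise coprime; M = 17·8·41·7 = 39032.
M/17 = 2296; 2296 ≡ 1 (mod 17), inverse 1.
M/8 = 4879; 4879 ≡ 7 (mod 8); 7·7 ≡ 1, so inverse 7.
M/41 = 952; 952 ≡ 9 (mod 41); 9·32 ≡ 1, so inverse 32.
M/7 = 5576; 5576 ≡ 4 (mod 7); 4·2 ≡ 1, so inverse 2.
N ≡ 9·2296·1 + 0·4879·7 + 5·952·32 + 2·5576·2 = 195288.
195288 mod 39032 = 128.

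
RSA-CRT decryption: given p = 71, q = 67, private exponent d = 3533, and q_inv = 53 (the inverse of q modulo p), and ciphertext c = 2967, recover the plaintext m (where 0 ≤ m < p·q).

562

d_p = d mod (p−1) = 3533 mod 70 = 33; d_q = d mod (q−1) = 35.
m₁ = c^(d_p) mod p: c ≡ 56 (mod 71), and 56^33 mod 71 = 65.
m₂ = c^(d_q) mod q: c ≡ 19 (mod 67), and 19^35 mod 67 = 26.
h = q_inv·(m₁ − m₂) mod p = 53·(65 − 26) mod 71 = 8.
m = m₂ + h·q = 26 + 8·67 = 562.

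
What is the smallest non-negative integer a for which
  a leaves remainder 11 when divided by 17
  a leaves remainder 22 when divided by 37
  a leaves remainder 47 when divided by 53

4499

From a ≡ 11 (mod 17) write a = 11 + 17t. Substituting into a ≡ 22 (mod 37) gives 17t ≡ 11 (mod 37), and since 17⁻¹ ≡ 24 (mod 37), t ≡ 5. Hence a ≡ 11 + 17·5 = 96 (mod 629).
From a ≡ 96 (mod 629) write a = 96 + 629t. Substituting into a ≡ 47 (mod 53) gives 629t ≡ 4 (mod 53), and since 46⁻¹ ≡ 15 (mod 53), t ≡ 7. Hence a ≡ 96 + 629·7 = 4499 (mod 33337).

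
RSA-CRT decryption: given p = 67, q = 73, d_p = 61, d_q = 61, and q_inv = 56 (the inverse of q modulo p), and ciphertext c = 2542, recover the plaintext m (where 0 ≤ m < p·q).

3022

m₁ = c^(d_p) mod p: c ≡ 63 (mod 67), and 63^61 mod 67 = 7.
m₂ = c^(d_q) mod q: c ≡ 60 (mod 73), and 60^61 mod 73 = 29.
h = q_inv·(m₁ − m₂) mod p = 56·(7 − 29) mod 67 = 41.
m = m₂ + h·q = 29 + 41·73 = 3022.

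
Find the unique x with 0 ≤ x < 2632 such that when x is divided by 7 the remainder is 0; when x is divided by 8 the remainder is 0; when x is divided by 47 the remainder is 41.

840

Combine the congruences pairwise.
From x ≡ 0 (mod 7) write x = 0 + 7t. Substituting into x ≡ 0 (mod 8) gives 7t ≡ 0 (mod 8), and since 7⁻¹ ≡ 7 (mod 8), t ≡ 0. Hence x ≡ 0 + 7·0 = 0 (mod 56).
From x ≡ 0 (mod 56) write x = 0 + 56t. Substituting into x ≡ 41 (mod 47) gives 56t ≡ 41 (mod 47), and since 9⁻¹ ≡ 21 (mod 47), t ≡ 15. Hence x ≡ 0 + 56·15 = 840 (mod 2632).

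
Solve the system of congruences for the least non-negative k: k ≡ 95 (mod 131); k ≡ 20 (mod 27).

Combine the congruences pairwise.
From k ≡ 95 (mod 131) write k = 95 + 131t. Substituting into k ≡ 20 (mod 27) gives 131t ≡ 6 (mod 27), and since 23⁻¹ ≡ 20 (mod 27), t ≡ 12. Hence k ≡ 95 + 131·12 = 1667 (mod 3537).

1667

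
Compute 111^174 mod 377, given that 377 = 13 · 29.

168

Mod 13: 111 ≡ 7; by Fermat, exponent reduces to 174 mod 12 = 6; 7^6 ≡ 12 (mod 13).
Mod 29: 111 ≡ 24; by Fermat, exponent reduces to 174 mod 28 = 6; 24^6 ≡ 23 (mod 29).
Combine by CRT: x ≡ 12 (mod 13), x ≡ 23 (mod 29) ⇒ x ≡ 168 (mod 377).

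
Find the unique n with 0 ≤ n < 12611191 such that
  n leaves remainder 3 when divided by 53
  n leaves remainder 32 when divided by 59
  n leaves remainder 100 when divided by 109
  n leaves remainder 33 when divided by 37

From n ≡ 3 (mod 53) write n = 3 + 53t. Substituting into n ≡ 32 (mod 59) gives 53t ≡ 29 (mod 59), and since 53⁻¹ ≡ 49 (mod 59), t ≡ 5. Hence n ≡ 3 + 53·5 = 268 (mod 3127).
From n ≡ 268 (mod 3127) write n = 268 + 3127t. Substituting into n ≡ 100 (mod 109) gives 3127t ≡ 50 (mod 109), and since 75⁻¹ ≡ 16 (mod 109), t ≡ 37. Hence n ≡ 268 + 3127·37 = 115967 (mod 340843).
From n ≡ 115967 (mod 340843) write n = 115967 + 340843t. Substituting into n ≡ 33 (mod 37) gives 340843t ≡ 24 (mod 37), and since 36⁻¹ ≡ 36 (mod 37), t ≡ 13. Hence n ≡ 115967 + 340843·13 = 4546926 (mod 12611191).

4546926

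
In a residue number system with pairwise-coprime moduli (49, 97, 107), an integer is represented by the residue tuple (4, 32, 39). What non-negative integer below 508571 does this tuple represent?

From x ≡ 4 (mod 49) write x = 4 + 49t. Substituting into x ≡ 32 (mod 97) gives 49t ≡ 28 (mod 97), and since 49⁻¹ ≡ 2 (mod 97), t ≡ 56. Hence x ≡ 4 + 49·56 = 2748 (mod 4753).
From x ≡ 2748 (mod 4753) write x = 2748 + 4753t. Substituting into x ≡ 39 (mod 107) gives 4753t ≡ 73 (mod 107), and since 45⁻¹ ≡ 88 (mod 107), t ≡ 4. Hence x ≡ 2748 + 4753·4 = 21760 (mod 508571).

21760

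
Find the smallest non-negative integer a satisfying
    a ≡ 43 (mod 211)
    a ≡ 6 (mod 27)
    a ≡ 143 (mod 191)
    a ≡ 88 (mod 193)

60331695

The moduli are pairwise coprime; N = 211·27·191·193 = 210008511.
N/211 = 995301; 995301 ≡ 14 (mod 211); 14·196 ≡ 1, so inverse 196.
N/27 = 7778093; 7778093 ≡ 14 (mod 27); 14·2 ≡ 1, so inverse 2.
N/191 = 1099521; 1099521 ≡ 125 (mod 191); 125·136 ≡ 1, so inverse 136.
N/193 = 1088127; 1088127 ≡ 186 (mod 193); 186·55 ≡ 1, so inverse 55.
a ≡ 43·995301·196 + 6·7778093·2 + 143·1099521·136 + 88·1088127·55 = 35131753032.
35131753032 mod 210008511 = 60331695.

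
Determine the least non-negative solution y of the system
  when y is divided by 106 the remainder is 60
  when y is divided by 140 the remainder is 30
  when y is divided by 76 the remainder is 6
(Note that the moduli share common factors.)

gcd(106, 140) = 2 and 2 | (30 − 60), so the pair is consistent; merging gives y ≡ 590 (mod 7420), where 7420 = lcm(106, 140).
gcd(7420, 76) = 4 and 4 | (6 − 590), so the pair is consistent; merging gives y ≡ 74790 (mod 140980), where 140980 = lcm(7420, 76).
The solution is unique modulo lcm(106, 140, 76) = 140980.

74790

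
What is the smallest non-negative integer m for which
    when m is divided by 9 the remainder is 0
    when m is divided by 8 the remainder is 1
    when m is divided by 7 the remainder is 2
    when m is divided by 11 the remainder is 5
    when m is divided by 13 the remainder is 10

67545

The moduli are pairwise coprime; N = 9·8·7·11·13 = 72072.
N/9 = 8008; 8008 ≡ 7 (mod 9); 7·4 ≡ 1, so inverse 4.
N/8 = 9009; 9009 ≡ 1 (mod 8), inverse 1.
N/7 = 10296; 10296 ≡ 6 (mod 7); 6·6 ≡ 1, so inverse 6.
N/11 = 6552; 6552 ≡ 7 (mod 11); 7·8 ≡ 1, so inverse 8.
N/13 = 5544; 5544 ≡ 6 (mod 13); 6·11 ≡ 1, so inverse 11.
m ≡ 0·8008·4 + 1·9009·1 + 2·10296·6 + 5·6552·8 + 10·5544·11 = 1004481.
1004481 mod 72072 = 67545.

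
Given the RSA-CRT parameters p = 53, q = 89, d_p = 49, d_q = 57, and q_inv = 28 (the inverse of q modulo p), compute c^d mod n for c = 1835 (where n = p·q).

2191

m₁ = c^(d_p) mod p: c ≡ 33 (mod 53), and 33^49 mod 53 = 18.
m₂ = c^(d_q) mod q: c ≡ 55 (mod 89), and 55^57 mod 89 = 55.
h = q_inv·(m₁ − m₂) mod p = 28·(18 − 55) mod 53 = 24.
m = m₂ + h·q = 55 + 24·89 = 2191.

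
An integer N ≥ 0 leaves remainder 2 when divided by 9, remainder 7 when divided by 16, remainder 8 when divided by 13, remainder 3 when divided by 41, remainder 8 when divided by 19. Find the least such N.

1436807

Combine the congruences pairwise.
From N ≡ 2 (mod 9) write N = 2 + 9t. Substituting into N ≡ 7 (mod 16) gives 9t ≡ 5 (mod 16), and since 9⁻¹ ≡ 9 (mod 16), t ≡ 13. Hence N ≡ 2 + 9·13 = 119 (mod 144).
From N ≡ 119 (mod 144) write N = 119 + 144t. Substituting into N ≡ 8 (mod 13) gives 144t ≡ 6 (mod 13), and since 1⁻¹ ≡ 1 (mod 13), t ≡ 6. Hence N ≡ 119 + 144·6 = 983 (mod 1872).
From N ≡ 983 (mod 1872) write N = 983 + 1872t. Substituting into N ≡ 3 (mod 41) gives 1872t ≡ 4 (mod 41), and since 27⁻¹ ≡ 38 (mod 41), t ≡ 29. Hence N ≡ 983 + 1872·29 = 55271 (mod 76752).
From N ≡ 55271 (mod 76752) write N = 55271 + 76752t. Substituting into N ≡ 8 (mod 19) gives 76752t ≡ 8 (mod 19), and since 11⁻¹ ≡ 7 (mod 19), t ≡ 18. Hence N ≡ 55271 + 76752·18 = 1436807 (mod 1458288).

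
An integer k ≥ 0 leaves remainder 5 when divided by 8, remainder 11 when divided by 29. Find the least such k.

69

Combine the congruences pairwise.
From k ≡ 5 (mod 8) write k = 5 + 8t. Substituting into k ≡ 11 (mod 29) gives 8t ≡ 6 (mod 29), and since 8⁻¹ ≡ 11 (mod 29), t ≡ 8. Hence k ≡ 5 + 8·8 = 69 (mod 232).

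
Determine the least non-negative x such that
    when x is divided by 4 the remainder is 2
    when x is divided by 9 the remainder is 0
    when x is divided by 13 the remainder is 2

54

From x ≡ 2 (mod 4) write x = 2 + 4t. Substituting into x ≡ 0 (mod 9) gives 4t ≡ 7 (mod 9), and since 4⁻¹ ≡ 7 (mod 9), t ≡ 4. Hence x ≡ 2 + 4·4 = 18 (mod 36).
From x ≡ 18 (mod 36) write x = 18 + 36t. Substituting into x ≡ 2 (mod 13) gives 36t ≡ 10 (mod 13), and since 10⁻¹ ≡ 4 (mod 13), t ≡ 1. Hence x ≡ 18 + 36·1 = 54 (mod 468).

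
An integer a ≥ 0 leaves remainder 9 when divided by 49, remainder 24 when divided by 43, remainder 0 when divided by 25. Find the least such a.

43325

The moduli are pairwise coprime; N = 49·43·25 = 52675.
N/49 = 1075; 1075 ≡ 46 (mod 49); 46·16 ≡ 1, so inverse 16.
N/43 = 1225; 1225 ≡ 21 (mod 43); 21·41 ≡ 1, so inverse 41.
N/25 = 2107; 2107 ≡ 7 (mod 25); 7·18 ≡ 1, so inverse 18.
a ≡ 9·1075·16 + 24·1225·41 + 0·2107·18 = 1360200.
1360200 mod 52675 = 43325.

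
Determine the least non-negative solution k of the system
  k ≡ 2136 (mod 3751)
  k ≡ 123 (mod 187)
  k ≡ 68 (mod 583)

gcd(3751, 187) = 11 and 11 | (123 − 2136), so the pair is consistent; merging gives k ≡ 17140 (mod 63767), where 63767 = lcm(3751, 187).
gcd(63767, 583) = 11 and 11 | (68 − 17140), so the pair is consistent; merging gives k ≡ 2504053 (mod 3379651), where 3379651 = lcm(63767, 583).
The solution is unique modulo lcm(3751, 187, 583) = 3379651.

2504053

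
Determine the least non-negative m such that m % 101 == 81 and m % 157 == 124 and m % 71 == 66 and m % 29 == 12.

3739707

Combine the congruences pairwise.
From m ≡ 81 (mod 101) write m = 81 + 101t. Substituting into m ≡ 124 (mod 157) gives 101t ≡ 43 (mod 157), and since 101⁻¹ ≡ 14 (mod 157), t ≡ 131. Hence m ≡ 81 + 101·131 = 13312 (mod 15857).
From m ≡ 13312 (mod 15857) write m = 13312 + 15857t. Substituting into m ≡ 66 (mod 71) gives 15857t ≡ 31 (mod 71), and since 24⁻¹ ≡ 3 (mod 71), t ≡ 22. Hence m ≡ 13312 + 15857·22 = 362166 (mod 1125847).
From m ≡ 362166 (mod 1125847) write m = 362166 + 1125847t. Substituting into m ≡ 12 (mod 29) gives 1125847t ≡ 27 (mod 29), and since 9⁻¹ ≡ 13 (mod 29), t ≡ 3. Hence m ≡ 362166 + 1125847·3 = 3739707 (mod 32649563).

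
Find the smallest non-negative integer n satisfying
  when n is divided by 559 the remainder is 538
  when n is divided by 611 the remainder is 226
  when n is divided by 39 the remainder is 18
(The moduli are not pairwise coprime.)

30165

Combine the congruences pairwise.
gcd(559, 611) = 13 and 13 | (226 − 538), so the pair is consistent; merging gives n ≡ 3892 (mod 26273), where 26273 = lcm(559, 611).
gcd(26273, 39) = 13 and 13 | (18 − 3892), so the pair is consistent; merging gives n ≡ 30165 (mod 78819), where 78819 = lcm(26273, 39).
The solution is unique modulo lcm(559, 611, 39) = 78819.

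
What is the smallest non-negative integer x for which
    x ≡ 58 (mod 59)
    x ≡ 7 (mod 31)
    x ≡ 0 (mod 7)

10206

From x ≡ 58 (mod 59) write x = 58 + 59t. Substituting into x ≡ 7 (mod 31) gives 59t ≡ 11 (mod 31), and since 28⁻¹ ≡ 10 (mod 31), t ≡ 17. Hence x ≡ 58 + 59·17 = 1061 (mod 1829).
From x ≡ 1061 (mod 1829) write x = 1061 + 1829t. Substituting into x ≡ 0 (mod 7) gives 1829t ≡ 3 (mod 7), and since 2⁻¹ ≡ 4 (mod 7), t ≡ 5. Hence x ≡ 1061 + 1829·5 = 10206 (mod 12803).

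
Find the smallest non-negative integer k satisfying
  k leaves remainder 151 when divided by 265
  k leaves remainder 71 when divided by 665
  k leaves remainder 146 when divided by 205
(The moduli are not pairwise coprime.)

Combine the congruences pairwise.
gcd(265, 665) = 5 and 5 | (71 − 151), so the pair is consistent; merging gives k ≡ 21351 (mod 35245), where 35245 = lcm(265, 665).
gcd(35245, 205) = 5 and 5 | (146 − 21351), so the pair is consistent; merging gives k ≡ 232821 (mod 1445045), where 1445045 = lcm(35245, 205).
The solution is unique modulo lcm(265, 665, 205) = 1445045.

232821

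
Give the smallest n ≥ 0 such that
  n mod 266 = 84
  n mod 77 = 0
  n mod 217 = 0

62062

gcd(266, 77) = 7 and 7 | (0 − 84), so the pair is consistent; merging gives n ≡ 616 (mod 2926), where 2926 = lcm(266, 77).
gcd(2926, 217) = 7 and 7 | (0 − 616), so the pair is consistent; merging gives n ≡ 62062 (mod 90706), where 90706 = lcm(2926, 217).
The solution is unique modulo lcm(266, 77, 217) = 90706.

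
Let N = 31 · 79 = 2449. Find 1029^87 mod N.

433

Mod 31: 1029 ≡ 6; by Fermat, exponent reduces to 87 mod 30 = 27; 6^27 ≡ 30 (mod 31).
Mod 79: 1029 ≡ 2; by Fermat, exponent reduces to 87 mod 78 = 9; 2^9 ≡ 38 (mod 79).
Combine by CRT: x ≡ 30 (mod 31), x ≡ 38 (mod 79) ⇒ x ≡ 433 (mod 2449).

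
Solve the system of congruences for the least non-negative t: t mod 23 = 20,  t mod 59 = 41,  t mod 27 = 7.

Combine the congruences pairwise.
From t ≡ 20 (mod 23) write t = 20 + 23s. Substituting into t ≡ 41 (mod 59) gives 23s ≡ 21 (mod 59), and since 23⁻¹ ≡ 18 (mod 59), s ≡ 24. Hence t ≡ 20 + 23·24 = 572 (mod 1357).
From t ≡ 572 (mod 1357) write t = 572 + 1357s. Substituting into t ≡ 7 (mod 27) gives 1357s ≡ 2 (mod 27), and since 7⁻¹ ≡ 4 (mod 27), s ≡ 8. Hence t ≡ 572 + 1357·8 = 11428 (mod 36639).

11428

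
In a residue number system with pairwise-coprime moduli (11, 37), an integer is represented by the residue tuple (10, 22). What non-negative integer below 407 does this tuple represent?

318

From x ≡ 10 (mod 11) write x = 10 + 11t. Substituting into x ≡ 22 (mod 37) gives 11t ≡ 12 (mod 37), and since 11⁻¹ ≡ 27 (mod 37), t ≡ 28. Hence x ≡ 10 + 11·28 = 318 (mod 407).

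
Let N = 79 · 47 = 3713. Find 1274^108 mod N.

2179

Mod 79: 1274 ≡ 10; by Fermat, exponent reduces to 108 mod 78 = 30; 10^30 ≡ 46 (mod 79).
Mod 47: 1274 ≡ 5; by Fermat, exponent reduces to 108 mod 46 = 16; 5^16 ≡ 17 (mod 47).
Combine by CRT: x ≡ 46 (mod 79), x ≡ 17 (mod 47) ⇒ x ≡ 2179 (mod 3713).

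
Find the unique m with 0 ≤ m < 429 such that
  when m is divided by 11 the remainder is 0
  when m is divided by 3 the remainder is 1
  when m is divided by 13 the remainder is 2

The moduli are pairwise coprime; N = 11·3·13 = 429.
N/11 = 39; 39 ≡ 6 (mod 11); 6·2 ≡ 1, so inverse 2.
N/3 = 143; 143 ≡ 2 (mod 3); 2·2 ≡ 1, so inverse 2.
N/13 = 33; 33 ≡ 7 (mod 13); 7·2 ≡ 1, so inverse 2.
m ≡ 0·39·2 + 1·143·2 + 2·33·2 = 418.
418 mod 429 = 418.

418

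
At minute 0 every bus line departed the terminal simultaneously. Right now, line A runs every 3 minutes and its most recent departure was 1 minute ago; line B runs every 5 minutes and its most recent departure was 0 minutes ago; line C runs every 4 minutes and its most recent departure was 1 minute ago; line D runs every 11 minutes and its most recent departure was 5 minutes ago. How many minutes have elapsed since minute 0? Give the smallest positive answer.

Combine the congruences pairwise.
From t ≡ 1 (mod 3) write t = 1 + 3s. Substituting into t ≡ 0 (mod 5) gives 3s ≡ 4 (mod 5), and since 3⁻¹ ≡ 2 (mod 5), s ≡ 3. Hence t ≡ 1 + 3·3 = 10 (mod 15).
From t ≡ 10 (mod 15) write t = 10 + 15s. Substituting into t ≡ 1 (mod 4) gives 15s ≡ 3 (mod 4), and since 3⁻¹ ≡ 3 (mod 4), s ≡ 1. Hence t ≡ 10 + 15·1 = 25 (mod 60).
From t ≡ 25 (mod 60) write t = 25 + 60s. Substituting into t ≡ 5 (mod 11) gives 60s ≡ 2 (mod 11), and since 5⁻¹ ≡ 9 (mod 11), s ≡ 7. Hence t ≡ 25 + 60·7 = 445 (mod 660).

445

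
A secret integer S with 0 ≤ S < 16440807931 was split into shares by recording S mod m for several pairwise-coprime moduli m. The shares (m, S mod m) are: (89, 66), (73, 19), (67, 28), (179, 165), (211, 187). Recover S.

The moduli are pairwise coprime; N = 89·73·67·179·211 = 16440807931.
N/89 = 184728179; 184728179 ≡ 46 (mod 89); 46·60 ≡ 1, so inverse 60.
N/73 = 225216547; 225216547 ≡ 13 (mod 73); 13·45 ≡ 1, so inverse 45.
N/67 = 245385193; 245385193 ≡ 38 (mod 67); 38·30 ≡ 1, so inverse 30.
N/179 = 91848089; 91848089 ≡ 146 (mod 179); 146·141 ≡ 1, so inverse 141.
N/211 = 77918521; 77918521 ≡ 19 (mod 211); 19·100 ≡ 1, so inverse 100.
S ≡ 66·184728179·60 + 19·225216547·45 + 28·245385193·30 + 165·91848089·141 + 187·77918521·100 = 4724129431930.
4724129431930 mod 16440807931 = 5617555733.

5617555733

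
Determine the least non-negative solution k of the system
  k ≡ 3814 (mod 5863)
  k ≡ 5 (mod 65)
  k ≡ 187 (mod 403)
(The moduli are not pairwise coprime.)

367320

gcd(5863, 65) = 13 and 13 | (5 − 3814), so the pair is consistent; merging gives k ≡ 15540 (mod 29315), where 29315 = lcm(5863, 65).
gcd(29315, 403) = 13 and 13 | (187 − 15540), so the pair is consistent; merging gives k ≡ 367320 (mod 908765), where 908765 = lcm(29315, 403).
The solution is unique modulo lcm(5863, 65, 403) = 908765.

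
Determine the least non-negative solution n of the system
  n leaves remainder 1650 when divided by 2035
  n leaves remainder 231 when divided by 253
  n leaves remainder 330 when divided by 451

347600

gcd(2035, 253) = 11 and 11 | (231 − 1650), so the pair is consistent; merging gives n ≡ 19965 (mod 46805), where 46805 = lcm(2035, 253).
gcd(46805, 451) = 11 and 11 | (330 − 19965), so the pair is consistent; merging gives n ≡ 347600 (mod 1919005), where 1919005 = lcm(46805, 451).
The solution is unique modulo lcm(2035, 253, 451) = 1919005.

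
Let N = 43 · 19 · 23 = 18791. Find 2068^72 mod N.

Mod 43: 2068 ≡ 4; by Fermat, exponent reduces to 72 mod 42 = 30; 4^30 ≡ 16 (mod 43).
Mod 19: 2068 ≡ 16; since 18 | 72, by Fermat 16^72 ≡ 1 (mod 19).
Mod 23: 2068 ≡ 21; by Fermat, exponent reduces to 72 mod 22 = 6; 21^6 ≡ 18 (mod 23).
Combine by CRT: x ≡ 16 (mod 43), x ≡ 1 (mod 19), x ≡ 18 (mod 23) ⇒ x ≡ 7240 (mod 18791).

7240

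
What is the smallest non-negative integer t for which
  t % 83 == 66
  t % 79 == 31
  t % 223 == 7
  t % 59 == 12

From t ≡ 66 (mod 83) write t = 66 + 83s. Substituting into t ≡ 31 (mod 79) gives 83s ≡ 44 (mod 79), and since 4⁻¹ ≡ 20 (mod 79), s ≡ 11. Hence t ≡ 66 + 83·11 = 979 (mod 6557).
From t ≡ 979 (mod 6557) write t = 979 + 6557s. Substituting into t ≡ 7 (mod 223) gives 6557s ≡ 143 (mod 223), and since 90⁻¹ ≡ 57 (mod 223), s ≡ 123. Hence t ≡ 979 + 6557·123 = 807490 (mod 1462211).
From t ≡ 807490 (mod 1462211) write t = 807490 + 1462211s. Substituting into t ≡ 12 (mod 59) gives 1462211s ≡ 55 (mod 59), and since 14⁻¹ ≡ 38 (mod 59), s ≡ 25. Hence t ≡ 807490 + 1462211·25 = 37362765 (mod 86270449).

37362765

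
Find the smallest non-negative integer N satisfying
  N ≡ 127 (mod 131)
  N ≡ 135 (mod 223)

3926

Combine the congruences pairwise.
From N ≡ 127 (mod 131) write N = 127 + 131t. Substituting into N ≡ 135 (mod 223) gives 131t ≡ 8 (mod 223), and since 131⁻¹ ≡ 143 (mod 223), t ≡ 29. Hence N ≡ 127 + 131·29 = 3926 (mod 29213).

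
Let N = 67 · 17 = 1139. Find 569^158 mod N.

140

Mod 67: 569 ≡ 33; by Fermat, exponent reduces to 158 mod 66 = 26; 33^26 ≡ 6 (mod 67).
Mod 17: 569 ≡ 8; by Fermat, exponent reduces to 158 mod 16 = 14; 8^14 ≡ 4 (mod 17).
Combine by CRT: x ≡ 6 (mod 67), x ≡ 4 (mod 17) ⇒ x ≡ 140 (mod 1139).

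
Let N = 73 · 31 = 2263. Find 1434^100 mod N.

187

Mod 73: 1434 ≡ 47; by Fermat, exponent reduces to 100 mod 72 = 28; 47^28 ≡ 41 (mod 73).
Mod 31: 1434 ≡ 8; by Fermat, exponent reduces to 100 mod 30 = 10; 8^10 ≡ 1 (mod 31).
Combine by CRT: x ≡ 41 (mod 73), x ≡ 1 (mod 31) ⇒ x ≡ 187 (mod 2263).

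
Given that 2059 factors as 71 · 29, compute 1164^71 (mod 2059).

Mod 71: 1164 ≡ 28; by Fermat, exponent reduces to 71 mod 70 = 1; 28^1 ≡ 28 (mod 71).
Mod 29: 1164 ≡ 4; by Fermat, exponent reduces to 71 mod 28 = 15; 4^15 ≡ 4 (mod 29).
Combine by CRT: x ≡ 28 (mod 71), x ≡ 4 (mod 29) ⇒ x ≡ 1164 (mod 2059).

1164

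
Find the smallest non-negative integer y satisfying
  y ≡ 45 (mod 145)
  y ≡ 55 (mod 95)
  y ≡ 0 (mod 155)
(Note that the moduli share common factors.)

Combine the congruences pairwise.
gcd(145, 95) = 5 and 5 | (55 − 45), so the pair is consistent; merging gives y ≡ 625 (mod 2755), where 2755 = lcm(145, 95).
gcd(2755, 155) = 5 and 5 | (0 − 625), so the pair is consistent; merging gives y ≡ 25420 (mod 85405), where 85405 = lcm(2755, 155).
The solution is unique modulo lcm(145, 95, 155) = 85405.

25420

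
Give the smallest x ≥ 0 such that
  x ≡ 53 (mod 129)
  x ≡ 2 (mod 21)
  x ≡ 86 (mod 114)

3278

gcd(129, 21) = 3 and 3 | (2 − 53), so the pair is consistent; merging gives x ≡ 569 (mod 903), where 903 = lcm(129, 21).
gcd(903, 114) = 3 and 3 | (86 − 569), so the pair is consistent; merging gives x ≡ 3278 (mod 34314), where 34314 = lcm(903, 114).
The solution is unique modulo lcm(129, 21, 114) = 34314.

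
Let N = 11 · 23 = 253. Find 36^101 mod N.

146

Mod 11: 36 ≡ 3; by Fermat, exponent reduces to 101 mod 10 = 1; 3^1 ≡ 3 (mod 11).
Mod 23: 36 ≡ 13; by Fermat, exponent reduces to 101 mod 22 = 13; 13^13 ≡ 8 (mod 23).
Combine by CRT: x ≡ 3 (mod 11), x ≡ 8 (mod 23) ⇒ x ≡ 146 (mod 253).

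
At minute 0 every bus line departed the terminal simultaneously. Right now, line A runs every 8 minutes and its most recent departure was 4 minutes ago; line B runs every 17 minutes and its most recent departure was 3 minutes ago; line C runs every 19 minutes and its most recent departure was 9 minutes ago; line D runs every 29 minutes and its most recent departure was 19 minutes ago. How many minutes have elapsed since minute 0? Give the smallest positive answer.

45172

The moduli are pairwise coprime; N = 8·17·19·29 = 74936.
N/8 = 9367; 9367 ≡ 7 (mod 8); 7·7 ≡ 1, so inverse 7.
N/17 = 4408; 4408 ≡ 5 (mod 17); 5·7 ≡ 1, so inverse 7.
N/19 = 3944; 3944 ≡ 11 (mod 19); 11·7 ≡ 1, so inverse 7.
N/29 = 2584; 2584 ≡ 3 (mod 29); 3·10 ≡ 1, so inverse 10.
t ≡ 4·9367·7 + 3·4408·7 + 9·3944·7 + 19·2584·10 = 1094276.
1094276 mod 74936 = 45172.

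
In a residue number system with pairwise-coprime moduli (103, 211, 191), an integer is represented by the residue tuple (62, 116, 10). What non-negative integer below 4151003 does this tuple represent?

From x ≡ 62 (mod 103) write x = 62 + 103t. Substituting into x ≡ 116 (mod 211) gives 103t ≡ 54 (mod 211), and since 103⁻¹ ≡ 84 (mod 211), t ≡ 105. Hence x ≡ 62 + 103·105 = 10877 (mod 21733).
From x ≡ 10877 (mod 21733) write x = 10877 + 21733t. Substituting into x ≡ 10 (mod 191) gives 21733t ≡ 20 (mod 191), and since 150⁻¹ ≡ 177 (mod 191), t ≡ 102. Hence x ≡ 10877 + 21733·102 = 2227643 (mod 4151003).

2227643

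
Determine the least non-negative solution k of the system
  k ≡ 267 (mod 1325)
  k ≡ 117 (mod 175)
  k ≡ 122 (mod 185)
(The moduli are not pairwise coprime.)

132767

gcd(1325, 175) = 25 and 25 | (117 − 267), so the pair is consistent; merging gives k ≡ 2917 (mod 9275), where 9275 = lcm(1325, 175).
gcd(9275, 185) = 5 and 5 | (122 − 2917), so the pair is consistent; merging gives k ≡ 132767 (mod 343175), where 343175 = lcm(9275, 185).
The solution is unique modulo lcm(1325, 175, 185) = 343175.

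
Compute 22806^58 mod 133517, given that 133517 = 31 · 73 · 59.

Mod 31: 22806 ≡ 21; by Fermat, exponent reduces to 58 mod 30 = 28; 21^28 ≡ 9 (mod 31).
Mod 73: 22806 ≡ 30; 30^58 ≡ 3 (mod 73).
Mod 59: 22806 ≡ 32; since 58 | 58, by Fermat 32^58 ≡ 1 (mod 59).
Combine by CRT: x ≡ 9 (mod 31), x ≡ 3 (mod 73), x ≡ 1 (mod 59) ⇒ x ≡ 50446 (mod 133517).

50446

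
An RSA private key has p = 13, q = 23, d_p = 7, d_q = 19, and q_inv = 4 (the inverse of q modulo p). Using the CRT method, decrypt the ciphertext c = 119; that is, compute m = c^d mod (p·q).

193

m₁ = c^(d_p) mod p: c ≡ 2 (mod 13), and 2^7 mod 13 = 11.
m₂ = c^(d_q) mod q: c ≡ 4 (mod 23), and 4^19 mod 23 = 9.
h = q_inv·(m₁ − m₂) mod p = 4·(11 − 9) mod 13 = 8.
m = m₂ + h·q = 9 + 8·23 = 193.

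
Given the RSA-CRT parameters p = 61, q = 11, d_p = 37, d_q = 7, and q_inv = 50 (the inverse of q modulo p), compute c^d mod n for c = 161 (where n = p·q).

m₁ = c^(d_p) mod p: c ≡ 39 (mod 61), and 39^37 mod 61 = 5.
m₂ = c^(d_q) mod q: c ≡ 7 (mod 11), and 7^7 mod 11 = 6.
h = q_inv·(m₁ − m₂) mod p = 50·(5 − 6) mod 61 = 11.
m = m₂ + h·q = 6 + 11·11 = 127.

127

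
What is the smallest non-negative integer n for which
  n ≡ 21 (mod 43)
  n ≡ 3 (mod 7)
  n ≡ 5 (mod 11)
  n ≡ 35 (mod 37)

71186

The moduli are pairwise coprime; M = 43·7·11·37 = 122507.
M/43 = 2849; 2849 ≡ 11 (mod 43); 11·4 ≡ 1, so inverse 4.
M/7 = 17501; 17501 ≡ 1 (mod 7), inverse 1.
M/11 = 11137; 11137 ≡ 5 (mod 11); 5·9 ≡ 1, so inverse 9.
M/37 = 3311; 3311 ≡ 18 (mod 37); 18·35 ≡ 1, so inverse 35.
n ≡ 21·2849·4 + 3·17501·1 + 5·11137·9 + 35·3311·35 = 4848959.
4848959 mod 122507 = 71186.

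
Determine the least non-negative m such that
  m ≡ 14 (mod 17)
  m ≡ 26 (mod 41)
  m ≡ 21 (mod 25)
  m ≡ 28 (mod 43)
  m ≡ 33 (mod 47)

23618896

The moduli are pairwise coprime; N = 17·41·25·43·47 = 35215925.
N/17 = 2071525; 2071525 ≡ 7 (mod 17); 7·5 ≡ 1, so inverse 5.
N/41 = 858925; 858925 ≡ 16 (mod 41); 16·18 ≡ 1, so inverse 18.
N/25 = 1408637; 1408637 ≡ 12 (mod 25); 12·23 ≡ 1, so inverse 23.
N/43 = 818975; 818975 ≡ 40 (mod 43); 40·14 ≡ 1, so inverse 14.
N/47 = 749275; 749275 ≡ 1 (mod 47), inverse 1.
m ≡ 14·2071525·5 + 26·858925·18 + 21·1408637·23 + 28·818975·14 + 33·749275·1 = 1573119596.
1573119596 mod 35215925 = 23618896.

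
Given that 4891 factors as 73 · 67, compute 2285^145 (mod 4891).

1336

Mod 73: 2285 ≡ 22; by Fermat, exponent reduces to 145 mod 72 = 1; 22^1 ≡ 22 (mod 73).
Mod 67: 2285 ≡ 7; by Fermat, exponent reduces to 145 mod 66 = 13; 7^13 ≡ 63 (mod 67).
Combine by CRT: x ≡ 22 (mod 73), x ≡ 63 (mod 67) ⇒ x ≡ 1336 (mod 4891).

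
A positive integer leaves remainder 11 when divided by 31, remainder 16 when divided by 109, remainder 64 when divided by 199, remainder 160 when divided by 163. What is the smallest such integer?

69978016

The moduli are pairwise coprime; N = 31·109·199·163 = 109604623.
N/31 = 3535633; 3535633 ≡ 21 (mod 31); 21·3 ≡ 1, so inverse 3.
N/109 = 1005547; 1005547 ≡ 22 (mod 109); 22·5 ≡ 1, so inverse 5.
N/199 = 550777; 550777 ≡ 144 (mod 199); 144·123 ≡ 1, so inverse 123.
N/163 = 672421; 672421 ≡ 46 (mod 163); 46·39 ≡ 1, so inverse 39.
a ≡ 11·3535633·3 + 16·1005547·5 + 64·550777·123 + 160·672421·39 = 8728743233.
8728743233 mod 109604623 = 69978016.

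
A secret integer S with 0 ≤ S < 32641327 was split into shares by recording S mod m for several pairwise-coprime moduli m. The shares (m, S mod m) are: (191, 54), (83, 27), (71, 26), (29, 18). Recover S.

23807249

The moduli are pairwise coprime; N = 191·83·71·29 = 32641327.
N/191 = 170897; 170897 ≡ 143 (mod 191); 143·187 ≡ 1, so inverse 187.
N/83 = 393269; 393269 ≡ 15 (mod 83); 15·72 ≡ 1, so inverse 72.
N/71 = 459737; 459737 ≡ 12 (mod 71); 12·6 ≡ 1, so inverse 6.
N/29 = 1125563; 1125563 ≡ 15 (mod 29); 15·2 ≡ 1, so inverse 2.
S ≡ 54·170897·187 + 27·393269·72 + 26·459737·6 + 18·1125563·2 = 2602472082.
2602472082 mod 32641327 = 23807249.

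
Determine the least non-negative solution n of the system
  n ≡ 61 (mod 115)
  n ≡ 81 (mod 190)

gcd(115, 190) = 5 and 5 | (81 − 61), so the pair is consistent; merging gives n ≡ 2361 (mod 4370), where 4370 = lcm(115, 190).
The solution is unique modulo lcm(115, 190) = 4370.

2361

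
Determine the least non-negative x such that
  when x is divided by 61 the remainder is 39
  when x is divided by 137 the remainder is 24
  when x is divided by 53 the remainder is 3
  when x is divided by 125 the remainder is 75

25923575

The moduli are pairwise coprime; N = 61·137·53·125 = 55365125.
N/61 = 907625; 907625 ≡ 6 (mod 61); 6·51 ≡ 1, so inverse 51.
N/137 = 404125; 404125 ≡ 112 (mod 137); 112·126 ≡ 1, so inverse 126.
N/53 = 1044625; 1044625 ≡ 48 (mod 53); 48·21 ≡ 1, so inverse 21.
N/125 = 442921; 442921 ≡ 46 (mod 125); 46·106 ≡ 1, so inverse 106.
x ≡ 39·907625·51 + 24·404125·126 + 3·1044625·21 + 75·442921·106 = 6614373450.
6614373450 mod 55365125 = 25923575.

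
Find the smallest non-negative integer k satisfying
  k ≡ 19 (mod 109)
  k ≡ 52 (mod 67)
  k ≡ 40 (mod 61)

From k ≡ 19 (mod 109) write k = 19 + 109t. Substituting into k ≡ 52 (mod 67) gives 109t ≡ 33 (mod 67), and since 42⁻¹ ≡ 8 (mod 67), t ≡ 63. Hence k ≡ 19 + 109·63 = 6886 (mod 7303).
From k ≡ 6886 (mod 7303) write k = 6886 + 7303t. Substituting into k ≡ 40 (mod 61) gives 7303t ≡ 47 (mod 61), and since 44⁻¹ ≡ 43 (mod 61), t ≡ 8. Hence k ≡ 6886 + 7303·8 = 65310 (mod 445483).

65310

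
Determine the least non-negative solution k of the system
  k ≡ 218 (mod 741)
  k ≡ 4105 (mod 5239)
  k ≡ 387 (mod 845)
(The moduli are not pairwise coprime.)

1329572

gcd(741, 5239) = 13 and 13 | (4105 − 218), so the pair is consistent; merging gives k ≡ 135080 (mod 298623), where 298623 = lcm(741, 5239).
gcd(298623, 845) = 169 and 169 | (387 − 135080), so the pair is consistent; merging gives k ≡ 1329572 (mod 1493115), where 1493115 = lcm(298623, 845).
The solution is unique modulo lcm(741, 5239, 845) = 1493115.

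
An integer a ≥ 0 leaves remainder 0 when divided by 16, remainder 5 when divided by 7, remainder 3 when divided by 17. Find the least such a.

Combine the congruences pairwise.
From a ≡ 0 (mod 16) write a = 0 + 16t. Substituting into a ≡ 5 (mod 7) gives 16t ≡ 5 (mod 7), and since 2⁻¹ ≡ 4 (mod 7), t ≡ 6. Hence a ≡ 0 + 16·6 = 96 (mod 112).
From a ≡ 96 (mod 112) write a = 96 + 112t. Substituting into a ≡ 3 (mod 17) gives 112t ≡ 9 (mod 17), and since 10⁻¹ ≡ 12 (mod 17), t ≡ 6. Hence a ≡ 96 + 112·6 = 768 (mod 1904).

768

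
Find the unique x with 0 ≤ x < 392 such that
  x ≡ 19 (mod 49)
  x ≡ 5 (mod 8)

117

Combine the congruences pairwise.
From x ≡ 19 (mod 49) write x = 19 + 49t. Substituting into x ≡ 5 (mod 8) gives 49t ≡ 2 (mod 8), and since 1⁻¹ ≡ 1 (mod 8), t ≡ 2. Hence x ≡ 19 + 49·2 = 117 (mod 392).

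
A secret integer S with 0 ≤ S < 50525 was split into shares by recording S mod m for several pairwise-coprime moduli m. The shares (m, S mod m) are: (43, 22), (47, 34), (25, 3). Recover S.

20103

From S ≡ 22 (mod 43) write S = 22 + 43t. Substituting into S ≡ 34 (mod 47) gives 43t ≡ 12 (mod 47), and since 43⁻¹ ≡ 35 (mod 47), t ≡ 44. Hence S ≡ 22 + 43·44 = 1914 (mod 2021).
From S ≡ 1914 (mod 2021) write S = 1914 + 2021t. Substituting into S ≡ 3 (mod 25) gives 2021t ≡ 14 (mod 25), and since 21⁻¹ ≡ 6 (mod 25), t ≡ 9. Hence S ≡ 1914 + 2021·9 = 20103 (mod 50525).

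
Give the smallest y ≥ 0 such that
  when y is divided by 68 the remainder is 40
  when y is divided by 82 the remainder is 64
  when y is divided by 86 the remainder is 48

gcd(68, 82) = 2 and 2 | (64 − 40), so the pair is consistent; merging gives y ≡ 720 (mod 2788), where 2788 = lcm(68, 82).
gcd(2788, 86) = 2 and 2 | (48 − 720), so the pair is consistent; merging gives y ≡ 28600 (mod 119884), where 119884 = lcm(2788, 86).
The solution is unique modulo lcm(68, 82, 86) = 119884.

28600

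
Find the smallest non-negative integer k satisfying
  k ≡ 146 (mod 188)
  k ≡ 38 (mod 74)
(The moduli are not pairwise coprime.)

334

gcd(188, 74) = 2 and 2 | (38 − 146), so the pair is consistent; merging gives k ≡ 334 (mod 6956), where 6956 = lcm(188, 74).
The solution is unique modulo lcm(188, 74) = 6956.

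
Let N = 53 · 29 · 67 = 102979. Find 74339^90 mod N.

Mod 53: 74339 ≡ 33; by Fermat, exponent reduces to 90 mod 52 = 38; 33^38 ≡ 25 (mod 53).
Mod 29: 74339 ≡ 12; by Fermat, exponent reduces to 90 mod 28 = 6; 12^6 ≡ 28 (mod 29).
Mod 67: 74339 ≡ 36; by Fermat, exponent reduces to 90 mod 66 = 24; 36^24 ≡ 64 (mod 67).
Combine by CRT: x ≡ 25 (mod 53), x ≡ 28 (mod 29), x ≡ 64 (mod 67) ⇒ x ≡ 3682 (mod 102979).

3682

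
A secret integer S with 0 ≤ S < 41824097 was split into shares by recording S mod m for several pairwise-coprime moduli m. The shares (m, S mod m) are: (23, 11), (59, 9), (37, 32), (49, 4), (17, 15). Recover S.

The moduli are pairwise coprime; N = 23·59·37·49·17 = 41824097.
N/23 = 1818439; 1818439 ≡ 13 (mod 23); 13·16 ≡ 1, so inverse 16.
N/59 = 708883; 708883 ≡ 57 (mod 59); 57·29 ≡ 1, so inverse 29.
N/37 = 1130381; 1130381 ≡ 31 (mod 37); 31·6 ≡ 1, so inverse 6.
N/49 = 853553; 853553 ≡ 22 (mod 49); 22·29 ≡ 1, so inverse 29.
N/17 = 2460241; 2460241 ≡ 1 (mod 17), inverse 1.
S ≡ 11·1818439·16 + 9·708883·29 + 32·1130381·6 + 4·853553·29 + 15·2460241·1 = 858012642.
858012642 mod 41824097 = 21530702.

21530702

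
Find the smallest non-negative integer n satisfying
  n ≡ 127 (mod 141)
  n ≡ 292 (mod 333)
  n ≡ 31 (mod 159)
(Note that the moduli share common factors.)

608683

gcd(141, 333) = 3 and 3 | (292 − 127), so the pair is consistent; merging gives n ≡ 13945 (mod 15651), where 15651 = lcm(141, 333).
gcd(15651, 159) = 3 and 3 | (31 − 13945), so the pair is consistent; merging gives n ≡ 608683 (mod 829503), where 829503 = lcm(15651, 159).
The solution is unique modulo lcm(141, 333, 159) = 829503.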